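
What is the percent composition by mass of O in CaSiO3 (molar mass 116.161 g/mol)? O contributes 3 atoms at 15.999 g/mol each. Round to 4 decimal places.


pct = 100 * (n_elem * M_elem) / M_total
mass_contribution = 3 * 15.999 = 47.997 g/mol
pct = 100 * 47.997 / 116.161
pct = 41.31937569 %, rounded to 4 dp:

41.3194 %


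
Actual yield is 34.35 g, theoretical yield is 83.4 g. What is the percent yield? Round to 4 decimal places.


% yield = 100 * actual / theoretical
% yield = 100 * 34.35 / 83.4
% yield = 41.18705036 %, rounded to 4 dp:

41.1871 %


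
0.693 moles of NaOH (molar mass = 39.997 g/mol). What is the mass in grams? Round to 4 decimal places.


mass = n * M
mass = 0.693 * 39.997
mass = 27.717921 g, rounded to 4 dp:

27.7179 g


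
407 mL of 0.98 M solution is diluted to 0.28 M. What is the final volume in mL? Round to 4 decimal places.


Dilution: M1*V1 = M2*V2, solve for V2.
V2 = M1*V1 / M2
V2 = 0.98 * 407 / 0.28
V2 = 398.86 / 0.28
V2 = 1424.5 mL, rounded to 4 dp:

1424.5000 mL


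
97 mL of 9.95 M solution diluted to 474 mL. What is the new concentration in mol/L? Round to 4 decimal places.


Dilution: M1*V1 = M2*V2, solve for M2.
M2 = M1*V1 / V2
M2 = 9.95 * 97 / 474
M2 = 965.15 / 474
M2 = 2.03618143 mol/L, rounded to 4 dp:

2.0362 mol/L


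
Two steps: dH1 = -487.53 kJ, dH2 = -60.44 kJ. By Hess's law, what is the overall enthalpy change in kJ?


Hess's law: enthalpy is a state function, so add the step enthalpies.
dH_total = dH1 + dH2 = -487.53 + (-60.44)
dH_total = -547.97 kJ:

-547.97 kJ


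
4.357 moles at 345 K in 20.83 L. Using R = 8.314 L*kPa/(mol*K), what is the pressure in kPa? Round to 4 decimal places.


PV = nRT, solve for P = nRT / V.
nRT = 4.357 * 8.314 * 345 = 12497.3138
P = 12497.3138 / 20.83
P = 599.96705713 kPa, rounded to 4 dp:

599.9671 kPa


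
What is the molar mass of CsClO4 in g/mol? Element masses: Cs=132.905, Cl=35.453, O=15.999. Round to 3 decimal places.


M = sum(count * atomic_mass) over atoms.
M = 1*132.905 + 1*35.453 + 4*15.999
M = 132.905 + 35.453 + 63.996
M = 232.354 g/mol, rounded to 3 dp:

232.354 g/mol


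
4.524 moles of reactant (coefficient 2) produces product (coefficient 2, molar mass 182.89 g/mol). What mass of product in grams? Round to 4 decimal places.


Use the coefficient ratio to convert reactant moles to product moles, then multiply by the product's molar mass.
moles_P = moles_R * (coeff_P / coeff_R) = 4.524 * (2/2) = 4.524
mass_P = moles_P * M_P = 4.524 * 182.89
mass_P = 827.39436 g, rounded to 4 dp:

827.3944 g


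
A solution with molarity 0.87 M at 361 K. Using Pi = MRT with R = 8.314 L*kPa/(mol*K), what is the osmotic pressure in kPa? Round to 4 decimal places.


Osmotic pressure (van't Hoff): Pi = M*R*T.
RT = 8.314 * 361 = 3001.354
Pi = 0.87 * 3001.354
Pi = 2611.17798 kPa, rounded to 4 dp:

2611.1780 kPa


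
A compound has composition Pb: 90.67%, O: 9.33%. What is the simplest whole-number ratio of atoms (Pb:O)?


Assume 100 g of compound, divide each mass% by atomic mass to get moles, then normalize by the smallest to get a raw atom ratio.
Moles per 100 g: Pb: 90.67/207.2 = 0.4376, O: 9.33/15.999 = 0.5832
Raw ratio (divide by min = 0.4376): Pb: 1.0, O: 1.333
Multiply by 3 to clear fractions: Pb: 3.0 ~= 3, O: 3.998 ~= 4
Reduce by GCD to get the simplest whole-number ratio:

3:4


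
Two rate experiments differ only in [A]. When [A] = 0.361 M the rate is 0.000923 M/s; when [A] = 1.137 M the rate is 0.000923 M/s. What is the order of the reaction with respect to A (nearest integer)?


Rate is proportional to [A]^n, so rate2/rate1 = ([A]2/[A]1)^n. Take logs to solve for n.
rate2/rate1 = 0.000923 / 0.000923 = 1.0
[A]2/[A]1 = 1.137 / 0.361 = 3.1496
n = ln(1.0) / ln(3.1496) = 0.0
Nearest integer order:

0


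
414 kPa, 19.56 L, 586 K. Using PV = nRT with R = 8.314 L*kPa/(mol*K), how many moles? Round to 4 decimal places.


PV = nRT, solve for n = PV / (RT).
PV = 414 * 19.56 = 8097.84
RT = 8.314 * 586 = 4872.004
n = 8097.84 / 4872.004
n = 1.66211686 mol, rounded to 4 dp:

1.6621 mol


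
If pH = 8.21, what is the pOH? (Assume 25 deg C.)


At 25 deg C, pH + pOH = 14.
pOH = 14 - pH = 14 - 8.21
pOH = 5.79:

5.79


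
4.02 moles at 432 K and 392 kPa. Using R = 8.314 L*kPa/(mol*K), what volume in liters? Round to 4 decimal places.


PV = nRT, solve for V = nRT / P.
nRT = 4.02 * 8.314 * 432 = 14438.425
V = 14438.425 / 392
V = 36.83271684 L, rounded to 4 dp:

36.8327 L


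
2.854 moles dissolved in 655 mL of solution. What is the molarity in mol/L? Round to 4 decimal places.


Convert volume to liters: V_L = V_mL / 1000.
V_L = 655 / 1000 = 0.655 L
M = n / V_L = 2.854 / 0.655
M = 4.35725191 mol/L, rounded to 4 dp:

4.3573 mol/L


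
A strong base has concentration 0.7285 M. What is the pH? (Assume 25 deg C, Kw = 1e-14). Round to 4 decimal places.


A strong base dissociates completely, so [OH-] equals the given concentration.
pOH = -log10([OH-]) = -log10(0.7285) = 0.13757
pH = 14 - pOH = 14 - 0.13757
pH = 13.86243, rounded to 4 dp:

13.8624


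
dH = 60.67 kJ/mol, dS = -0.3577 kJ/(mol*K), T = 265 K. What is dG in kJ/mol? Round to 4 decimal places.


Gibbs: dG = dH - T*dS (consistent units, dS already in kJ/(mol*K)).
T*dS = 265 * -0.3577 = -94.7905
dG = 60.67 - (-94.7905)
dG = 155.4605 kJ/mol, rounded to 4 dp:

155.4605 kJ/mol


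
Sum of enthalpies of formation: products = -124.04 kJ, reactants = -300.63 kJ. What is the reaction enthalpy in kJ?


dH_rxn = sum(dH_f products) - sum(dH_f reactants)
dH_rxn = -124.04 - (-300.63)
dH_rxn = 176.59 kJ:

176.59 kJ


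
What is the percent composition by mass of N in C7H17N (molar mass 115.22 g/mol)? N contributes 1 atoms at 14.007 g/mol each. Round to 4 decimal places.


pct = 100 * (n_elem * M_elem) / M_total
mass_contribution = 1 * 14.007 = 14.007 g/mol
pct = 100 * 14.007 / 115.22
pct = 12.15674362 %, rounded to 4 dp:

12.1567 %


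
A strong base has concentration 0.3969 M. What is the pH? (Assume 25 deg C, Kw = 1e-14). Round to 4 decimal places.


A strong base dissociates completely, so [OH-] equals the given concentration.
pOH = -log10([OH-]) = -log10(0.3969) = 0.401319
pH = 14 - pOH = 14 - 0.401319
pH = 13.598681, rounded to 4 dp:

13.5987


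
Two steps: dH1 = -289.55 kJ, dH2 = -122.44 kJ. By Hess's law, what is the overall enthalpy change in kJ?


Hess's law: enthalpy is a state function, so add the step enthalpies.
dH_total = dH1 + dH2 = -289.55 + (-122.44)
dH_total = -411.99 kJ:

-411.99 kJ


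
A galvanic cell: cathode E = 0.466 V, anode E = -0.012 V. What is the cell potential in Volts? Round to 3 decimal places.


Standard cell potential: E_cell = E_cathode - E_anode.
E_cell = 0.466 - (-0.012)
E_cell = 0.478 V, rounded to 3 dp:

0.478 V


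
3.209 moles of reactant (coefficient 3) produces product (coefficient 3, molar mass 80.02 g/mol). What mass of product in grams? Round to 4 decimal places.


Use the coefficient ratio to convert reactant moles to product moles, then multiply by the product's molar mass.
moles_P = moles_R * (coeff_P / coeff_R) = 3.209 * (3/3) = 3.209
mass_P = moles_P * M_P = 3.209 * 80.02
mass_P = 256.78418 g, rounded to 4 dp:

256.7842 g


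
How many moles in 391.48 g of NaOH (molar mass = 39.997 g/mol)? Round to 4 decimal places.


n = mass / M
n = 391.48 / 39.997
n = 9.78773408 mol, rounded to 4 dp:

9.7877 mol


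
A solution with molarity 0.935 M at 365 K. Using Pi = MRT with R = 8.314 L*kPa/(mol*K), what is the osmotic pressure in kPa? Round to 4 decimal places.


Osmotic pressure (van't Hoff): Pi = M*R*T.
RT = 8.314 * 365 = 3034.61
Pi = 0.935 * 3034.61
Pi = 2837.36035 kPa, rounded to 4 dp:

2837.3604 kPa


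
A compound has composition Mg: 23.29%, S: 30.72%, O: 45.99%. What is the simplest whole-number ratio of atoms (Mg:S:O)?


Assume 100 g of compound, divide each mass% by atomic mass to get moles, then normalize by the smallest to get a raw atom ratio.
Moles per 100 g: Mg: 23.29/24.305 = 0.9582, S: 30.72/32.065 = 0.9581, O: 45.99/15.999 = 2.8746
Raw ratio (divide by min = 0.9581): Mg: 1.0, S: 1.0, O: 3.0
Multiply by 1 to clear fractions: Mg: 1.0 ~= 1, S: 1.0 ~= 1, O: 3.0 ~= 3
Reduce by GCD to get the simplest whole-number ratio:

1:1:3


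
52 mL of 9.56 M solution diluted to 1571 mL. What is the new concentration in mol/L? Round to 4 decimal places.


Dilution: M1*V1 = M2*V2, solve for M2.
M2 = M1*V1 / V2
M2 = 9.56 * 52 / 1571
M2 = 497.12 / 1571
M2 = 0.31643539 mol/L, rounded to 4 dp:

0.3164 mol/L


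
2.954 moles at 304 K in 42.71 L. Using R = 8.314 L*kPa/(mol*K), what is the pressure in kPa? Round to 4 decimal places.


PV = nRT, solve for P = nRT / V.
nRT = 2.954 * 8.314 * 304 = 7466.105
P = 7466.105 / 42.71
P = 174.80929525 kPa, rounded to 4 dp:

174.8093 kPa


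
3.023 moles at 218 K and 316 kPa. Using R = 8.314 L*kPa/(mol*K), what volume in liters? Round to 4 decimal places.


PV = nRT, solve for V = nRT / P.
nRT = 3.023 * 8.314 * 218 = 5479.0424
V = 5479.0424 / 316
V = 17.33874177 L, rounded to 4 dp:

17.3387 L


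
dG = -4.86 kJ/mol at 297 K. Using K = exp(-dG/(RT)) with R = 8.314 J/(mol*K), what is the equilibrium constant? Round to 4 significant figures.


dG is in kJ/mol; multiply by 1000 to match R in J/(mol*K).
RT = 8.314 * 297 = 2469.258 J/mol
exponent = -dG*1000 / (RT) = -(-4.86*1000) / 2469.258 = 1.96820259
K = exp(1.96820259)
K = 7.1577994, rounded to 4 significant figures:

7.158


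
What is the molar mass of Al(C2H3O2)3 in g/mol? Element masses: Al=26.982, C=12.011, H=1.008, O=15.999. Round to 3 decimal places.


M = sum(count * atomic_mass) over atoms.
M = 1*26.982 + 6*12.011 + 9*1.008 + 6*15.999
M = 26.982 + 72.066 + 9.072 + 95.994
M = 204.114 g/mol, rounded to 3 dp:

204.114 g/mol


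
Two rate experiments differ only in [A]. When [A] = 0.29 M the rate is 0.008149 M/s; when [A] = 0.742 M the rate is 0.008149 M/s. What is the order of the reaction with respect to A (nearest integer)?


Rate is proportional to [A]^n, so rate2/rate1 = ([A]2/[A]1)^n. Take logs to solve for n.
rate2/rate1 = 0.008149 / 0.008149 = 1.0
[A]2/[A]1 = 0.742 / 0.29 = 2.5586
n = ln(1.0) / ln(2.5586) = 0.0
Nearest integer order:

0


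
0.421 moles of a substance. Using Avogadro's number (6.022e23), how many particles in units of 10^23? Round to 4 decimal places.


N = n * NA, then divide by 1e23 for the requested units.
N / 1e23 = n * 6.022
N / 1e23 = 0.421 * 6.022
N / 1e23 = 2.535262, rounded to 4 dp:

2.5353


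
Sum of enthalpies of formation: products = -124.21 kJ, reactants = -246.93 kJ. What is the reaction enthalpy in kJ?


dH_rxn = sum(dH_f products) - sum(dH_f reactants)
dH_rxn = -124.21 - (-246.93)
dH_rxn = 122.72 kJ:

122.72 kJ


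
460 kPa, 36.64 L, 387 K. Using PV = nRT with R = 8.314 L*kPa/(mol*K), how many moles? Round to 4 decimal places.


PV = nRT, solve for n = PV / (RT).
PV = 460 * 36.64 = 16854.4
RT = 8.314 * 387 = 3217.518
n = 16854.4 / 3217.518
n = 5.23832345 mol, rounded to 4 dp:

5.2383 mol


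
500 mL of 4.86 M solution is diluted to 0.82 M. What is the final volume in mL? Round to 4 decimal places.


Dilution: M1*V1 = M2*V2, solve for V2.
V2 = M1*V1 / M2
V2 = 4.86 * 500 / 0.82
V2 = 2430.0 / 0.82
V2 = 2963.41463415 mL, rounded to 4 dp:

2963.4146 mL


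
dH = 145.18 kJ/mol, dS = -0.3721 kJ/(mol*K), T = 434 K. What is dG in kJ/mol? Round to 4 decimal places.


Gibbs: dG = dH - T*dS (consistent units, dS already in kJ/(mol*K)).
T*dS = 434 * -0.3721 = -161.4914
dG = 145.18 - (-161.4914)
dG = 306.6714 kJ/mol, rounded to 4 dp:

306.6714 kJ/mol


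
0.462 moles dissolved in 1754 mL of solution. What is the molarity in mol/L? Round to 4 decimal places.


Convert volume to liters: V_L = V_mL / 1000.
V_L = 1754 / 1000 = 1.754 L
M = n / V_L = 0.462 / 1.754
M = 0.26339795 mol/L, rounded to 4 dp:

0.2634 mol/L


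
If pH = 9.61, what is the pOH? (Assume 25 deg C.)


At 25 deg C, pH + pOH = 14.
pOH = 14 - pH = 14 - 9.61
pOH = 4.39:

4.39


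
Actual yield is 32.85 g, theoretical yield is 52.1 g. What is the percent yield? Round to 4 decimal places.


% yield = 100 * actual / theoretical
% yield = 100 * 32.85 / 52.1
% yield = 63.05182342 %, rounded to 4 dp:

63.0518 %


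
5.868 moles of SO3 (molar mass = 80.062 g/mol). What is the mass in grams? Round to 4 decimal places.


mass = n * M
mass = 5.868 * 80.062
mass = 469.803816 g, rounded to 4 dp:

469.8038 g


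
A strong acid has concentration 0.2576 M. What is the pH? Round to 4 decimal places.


A strong acid dissociates completely, so [H+] equals the given concentration.
pH = -log10([H+]) = -log10(0.2576)
pH = 0.58905414, rounded to 4 dp:

0.5891


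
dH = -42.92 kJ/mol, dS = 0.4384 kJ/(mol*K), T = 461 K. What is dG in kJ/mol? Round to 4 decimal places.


Gibbs: dG = dH - T*dS (consistent units, dS already in kJ/(mol*K)).
T*dS = 461 * 0.4384 = 202.1024
dG = -42.92 - (202.1024)
dG = -245.0224 kJ/mol, rounded to 4 dp:

-245.0224 kJ/mol


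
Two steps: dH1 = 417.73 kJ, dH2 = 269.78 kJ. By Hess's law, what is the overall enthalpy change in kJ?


Hess's law: enthalpy is a state function, so add the step enthalpies.
dH_total = dH1 + dH2 = 417.73 + (269.78)
dH_total = 687.51 kJ:

687.51 kJ


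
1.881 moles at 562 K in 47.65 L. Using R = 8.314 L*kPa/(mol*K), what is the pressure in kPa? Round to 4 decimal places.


PV = nRT, solve for P = nRT / V.
nRT = 1.881 * 8.314 * 562 = 8788.9123
P = 8788.9123 / 47.65
P = 184.44726758 kPa, rounded to 4 dp:

184.4473 kPa


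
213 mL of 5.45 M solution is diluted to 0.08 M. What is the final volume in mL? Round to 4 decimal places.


Dilution: M1*V1 = M2*V2, solve for V2.
V2 = M1*V1 / M2
V2 = 5.45 * 213 / 0.08
V2 = 1160.85 / 0.08
V2 = 14510.625 mL, rounded to 4 dp:

14510.6250 mL


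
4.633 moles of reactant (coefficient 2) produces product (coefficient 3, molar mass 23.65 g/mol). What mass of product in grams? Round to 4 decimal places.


Use the coefficient ratio to convert reactant moles to product moles, then multiply by the product's molar mass.
moles_P = moles_R * (coeff_P / coeff_R) = 4.633 * (3/2) = 6.9495
mass_P = moles_P * M_P = 6.9495 * 23.65
mass_P = 164.355675 g, rounded to 4 dp:

164.3557 g


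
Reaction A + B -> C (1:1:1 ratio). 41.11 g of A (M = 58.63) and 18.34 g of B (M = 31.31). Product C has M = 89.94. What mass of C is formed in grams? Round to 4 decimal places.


Find moles of each reactant; the smaller value is the limiting reagent in a 1:1:1 reaction, so moles_C equals moles of the limiter.
n_A = mass_A / M_A = 41.11 / 58.63 = 0.701177 mol
n_B = mass_B / M_B = 18.34 / 31.31 = 0.585755 mol
Limiting reagent: B (smaller), n_limiting = 0.585755 mol
mass_C = n_limiting * M_C = 0.585755 * 89.94
mass_C = 52.6828047 g, rounded to 4 dp:

52.6828 g


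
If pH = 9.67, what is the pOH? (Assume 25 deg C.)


At 25 deg C, pH + pOH = 14.
pOH = 14 - pH = 14 - 9.67
pOH = 4.33:

4.33


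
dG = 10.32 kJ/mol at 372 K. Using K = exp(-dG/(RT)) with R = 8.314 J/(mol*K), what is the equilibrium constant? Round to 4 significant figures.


dG is in kJ/mol; multiply by 1000 to match R in J/(mol*K).
RT = 8.314 * 372 = 3092.808 J/mol
exponent = -dG*1000 / (RT) = -(10.32*1000) / 3092.808 = -3.33677357
K = exp(-3.33677357)
K = 0.035551477, rounded to 4 significant figures:

0.03555


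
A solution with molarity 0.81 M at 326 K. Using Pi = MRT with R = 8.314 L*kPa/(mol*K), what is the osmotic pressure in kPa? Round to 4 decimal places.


Osmotic pressure (van't Hoff): Pi = M*R*T.
RT = 8.314 * 326 = 2710.364
Pi = 0.81 * 2710.364
Pi = 2195.39484 kPa, rounded to 4 dp:

2195.3948 kPa


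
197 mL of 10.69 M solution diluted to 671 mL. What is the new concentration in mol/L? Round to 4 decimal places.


Dilution: M1*V1 = M2*V2, solve for M2.
M2 = M1*V1 / V2
M2 = 10.69 * 197 / 671
M2 = 2105.93 / 671
M2 = 3.13849478 mol/L, rounded to 4 dp:

3.1385 mol/L


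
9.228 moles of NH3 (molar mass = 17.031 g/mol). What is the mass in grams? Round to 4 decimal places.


mass = n * M
mass = 9.228 * 17.031
mass = 157.162068 g, rounded to 4 dp:

157.1621 g


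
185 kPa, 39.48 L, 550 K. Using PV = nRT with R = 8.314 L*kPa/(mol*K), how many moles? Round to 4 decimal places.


PV = nRT, solve for n = PV / (RT).
PV = 185 * 39.48 = 7303.8
RT = 8.314 * 550 = 4572.7
n = 7303.8 / 4572.7
n = 1.59726201 mol, rounded to 4 dp:

1.5973 mol


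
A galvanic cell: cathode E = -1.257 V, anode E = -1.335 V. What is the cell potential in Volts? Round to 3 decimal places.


Standard cell potential: E_cell = E_cathode - E_anode.
E_cell = -1.257 - (-1.335)
E_cell = 0.078 V, rounded to 3 dp:

0.078 V


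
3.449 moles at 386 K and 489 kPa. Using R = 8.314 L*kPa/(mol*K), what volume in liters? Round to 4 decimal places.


PV = nRT, solve for V = nRT / P.
nRT = 3.449 * 8.314 * 386 = 11068.5446
V = 11068.5446 / 489
V = 22.63506053 L, rounded to 4 dp:

22.6351 L


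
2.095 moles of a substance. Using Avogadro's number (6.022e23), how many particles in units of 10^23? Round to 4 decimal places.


N = n * NA, then divide by 1e23 for the requested units.
N / 1e23 = n * 6.022
N / 1e23 = 2.095 * 6.022
N / 1e23 = 12.61609, rounded to 4 dp:

12.6161


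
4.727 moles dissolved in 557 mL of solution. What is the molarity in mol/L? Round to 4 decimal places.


Convert volume to liters: V_L = V_mL / 1000.
V_L = 557 / 1000 = 0.557 L
M = n / V_L = 4.727 / 0.557
M = 8.48653501 mol/L, rounded to 4 dp:

8.4865 mol/L


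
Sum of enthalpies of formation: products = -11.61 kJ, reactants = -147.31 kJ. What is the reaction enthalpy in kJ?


dH_rxn = sum(dH_f products) - sum(dH_f reactants)
dH_rxn = -11.61 - (-147.31)
dH_rxn = 135.7 kJ:

135.70 kJ


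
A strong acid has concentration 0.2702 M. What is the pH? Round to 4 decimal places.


A strong acid dissociates completely, so [H+] equals the given concentration.
pH = -log10([H+]) = -log10(0.2702)
pH = 0.56831466, rounded to 4 dp:

0.5683


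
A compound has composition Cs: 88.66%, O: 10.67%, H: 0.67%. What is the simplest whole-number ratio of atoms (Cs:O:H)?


Assume 100 g of compound, divide each mass% by atomic mass to get moles, then normalize by the smallest to get a raw atom ratio.
Moles per 100 g: Cs: 88.66/132.905 = 0.6671, O: 10.67/15.999 = 0.6669, H: 0.67/1.008 = 0.6647
Raw ratio (divide by min = 0.6647): Cs: 1.004, O: 1.003, H: 1.0
Multiply by 1 to clear fractions: Cs: 1.004 ~= 1, O: 1.003 ~= 1, H: 1.0 ~= 1
Reduce by GCD to get the simplest whole-number ratio:

1:1:1


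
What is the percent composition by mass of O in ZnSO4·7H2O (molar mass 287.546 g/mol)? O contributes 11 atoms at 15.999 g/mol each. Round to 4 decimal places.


pct = 100 * (n_elem * M_elem) / M_total
mass_contribution = 11 * 15.999 = 175.989 g/mol
pct = 100 * 175.989 / 287.546
pct = 61.20377261 %, rounded to 4 dp:

61.2038 %


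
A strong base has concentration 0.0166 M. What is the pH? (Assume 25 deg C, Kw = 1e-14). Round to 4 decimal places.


A strong base dissociates completely, so [OH-] equals the given concentration.
pOH = -log10([OH-]) = -log10(0.0166) = 1.779892
pH = 14 - pOH = 14 - 1.779892
pH = 12.220108, rounded to 4 dp:

12.2201


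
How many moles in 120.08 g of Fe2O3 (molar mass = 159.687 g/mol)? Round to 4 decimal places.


n = mass / M
n = 120.08 / 159.687
n = 0.75197104 mol, rounded to 4 dp:

0.7520 mol


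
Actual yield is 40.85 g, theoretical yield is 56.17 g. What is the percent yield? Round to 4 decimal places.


% yield = 100 * actual / theoretical
% yield = 100 * 40.85 / 56.17
% yield = 72.72565426 %, rounded to 4 dp:

72.7257 %


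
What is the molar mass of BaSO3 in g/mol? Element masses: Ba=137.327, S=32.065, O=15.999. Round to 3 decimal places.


M = sum(count * atomic_mass) over atoms.
M = 1*137.327 + 1*32.065 + 3*15.999
M = 137.327 + 32.065 + 47.997
M = 217.389 g/mol, rounded to 3 dp:

217.389 g/mol


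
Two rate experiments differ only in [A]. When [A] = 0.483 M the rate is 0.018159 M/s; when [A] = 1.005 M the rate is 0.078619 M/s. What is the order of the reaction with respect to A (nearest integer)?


Rate is proportional to [A]^n, so rate2/rate1 = ([A]2/[A]1)^n. Take logs to solve for n.
rate2/rate1 = 0.078619 / 0.018159 = 4.3295
[A]2/[A]1 = 1.005 / 0.483 = 2.0807
n = ln(4.3295) / ln(2.0807) = 2.0
Nearest integer order:

2


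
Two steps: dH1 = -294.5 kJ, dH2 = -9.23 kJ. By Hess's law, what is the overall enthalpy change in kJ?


Hess's law: enthalpy is a state function, so add the step enthalpies.
dH_total = dH1 + dH2 = -294.5 + (-9.23)
dH_total = -303.73 kJ:

-303.73 kJ


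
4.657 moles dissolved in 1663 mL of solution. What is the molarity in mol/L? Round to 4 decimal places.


Convert volume to liters: V_L = V_mL / 1000.
V_L = 1663 / 1000 = 1.663 L
M = n / V_L = 4.657 / 1.663
M = 2.80036079 mol/L, rounded to 4 dp:

2.8004 mol/L


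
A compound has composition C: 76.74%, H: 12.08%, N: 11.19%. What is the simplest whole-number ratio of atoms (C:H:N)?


Assume 100 g of compound, divide each mass% by atomic mass to get moles, then normalize by the smallest to get a raw atom ratio.
Moles per 100 g: C: 76.74/12.011 = 6.3891, H: 12.08/1.008 = 11.9841, N: 11.19/14.007 = 0.7989
Raw ratio (divide by min = 0.7989): C: 7.998, H: 15.001, N: 1.0
Multiply by 1 to clear fractions: C: 7.998 ~= 8, H: 15.001 ~= 15, N: 1.0 ~= 1
Reduce by GCD to get the simplest whole-number ratio:

8:15:1


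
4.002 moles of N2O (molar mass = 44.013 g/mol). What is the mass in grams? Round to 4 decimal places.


mass = n * M
mass = 4.002 * 44.013
mass = 176.140026 g, rounded to 4 dp:

176.1400 g


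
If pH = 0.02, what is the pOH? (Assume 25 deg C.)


At 25 deg C, pH + pOH = 14.
pOH = 14 - pH = 14 - 0.02
pOH = 13.98:

13.98


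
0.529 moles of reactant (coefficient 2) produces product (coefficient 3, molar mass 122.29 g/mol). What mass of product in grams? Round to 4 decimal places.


Use the coefficient ratio to convert reactant moles to product moles, then multiply by the product's molar mass.
moles_P = moles_R * (coeff_P / coeff_R) = 0.529 * (3/2) = 0.7935
mass_P = moles_P * M_P = 0.7935 * 122.29
mass_P = 97.037115 g, rounded to 4 dp:

97.0371 g


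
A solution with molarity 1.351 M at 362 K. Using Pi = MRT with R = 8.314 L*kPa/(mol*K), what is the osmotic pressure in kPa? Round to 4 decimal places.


Osmotic pressure (van't Hoff): Pi = M*R*T.
RT = 8.314 * 362 = 3009.668
Pi = 1.351 * 3009.668
Pi = 4066.061468 kPa, rounded to 4 dp:

4066.0615 kPa


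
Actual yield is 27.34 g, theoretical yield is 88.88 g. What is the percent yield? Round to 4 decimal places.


% yield = 100 * actual / theoretical
% yield = 100 * 27.34 / 88.88
% yield = 30.76057606 %, rounded to 4 dp:

30.7606 %


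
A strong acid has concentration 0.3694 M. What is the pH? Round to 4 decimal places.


A strong acid dissociates completely, so [H+] equals the given concentration.
pH = -log10([H+]) = -log10(0.3694)
pH = 0.43250311, rounded to 4 dp:

0.4325


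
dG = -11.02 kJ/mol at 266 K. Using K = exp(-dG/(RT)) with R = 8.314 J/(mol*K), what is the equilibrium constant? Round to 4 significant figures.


dG is in kJ/mol; multiply by 1000 to match R in J/(mol*K).
RT = 8.314 * 266 = 2211.524 J/mol
exponent = -dG*1000 / (RT) = -(-11.02*1000) / 2211.524 = 4.98298911
K = exp(4.98298911)
K = 145.90987, rounded to 4 significant figures:

145.9


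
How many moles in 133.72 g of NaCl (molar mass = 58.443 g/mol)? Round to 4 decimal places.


n = mass / M
n = 133.72 / 58.443
n = 2.28804134 mol, rounded to 4 dp:

2.2880 mol


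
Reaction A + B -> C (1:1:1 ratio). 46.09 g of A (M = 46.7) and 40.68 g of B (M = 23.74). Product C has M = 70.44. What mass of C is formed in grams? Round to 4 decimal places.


Find moles of each reactant; the smaller value is the limiting reagent in a 1:1:1 reaction, so moles_C equals moles of the limiter.
n_A = mass_A / M_A = 46.09 / 46.7 = 0.986938 mol
n_B = mass_B / M_B = 40.68 / 23.74 = 1.713564 mol
Limiting reagent: A (smaller), n_limiting = 0.986938 mol
mass_C = n_limiting * M_C = 0.986938 * 70.44
mass_C = 69.51991272 g, rounded to 4 dp:

69.5199 g


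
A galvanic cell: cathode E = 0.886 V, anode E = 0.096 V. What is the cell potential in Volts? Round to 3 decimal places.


Standard cell potential: E_cell = E_cathode - E_anode.
E_cell = 0.886 - (0.096)
E_cell = 0.79 V, rounded to 3 dp:

0.790 V


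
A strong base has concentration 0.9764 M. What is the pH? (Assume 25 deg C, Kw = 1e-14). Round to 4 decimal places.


A strong base dissociates completely, so [OH-] equals the given concentration.
pOH = -log10([OH-]) = -log10(0.9764) = 0.010372
pH = 14 - pOH = 14 - 0.010372
pH = 13.989628, rounded to 4 dp:

13.9896


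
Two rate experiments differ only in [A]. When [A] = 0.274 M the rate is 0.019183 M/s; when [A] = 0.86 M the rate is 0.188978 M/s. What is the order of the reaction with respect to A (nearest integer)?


Rate is proportional to [A]^n, so rate2/rate1 = ([A]2/[A]1)^n. Take logs to solve for n.
rate2/rate1 = 0.188978 / 0.019183 = 9.8513
[A]2/[A]1 = 0.86 / 0.274 = 3.1387
n = ln(9.8513) / ln(3.1387) = 2.0
Nearest integer order:

2


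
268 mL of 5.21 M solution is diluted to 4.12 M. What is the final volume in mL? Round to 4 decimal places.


Dilution: M1*V1 = M2*V2, solve for V2.
V2 = M1*V1 / M2
V2 = 5.21 * 268 / 4.12
V2 = 1396.28 / 4.12
V2 = 338.90291262 mL, rounded to 4 dp:

338.9029 mL


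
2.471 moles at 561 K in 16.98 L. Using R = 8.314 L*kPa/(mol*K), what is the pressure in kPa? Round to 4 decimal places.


PV = nRT, solve for P = nRT / V.
nRT = 2.471 * 8.314 * 561 = 11525.1245
P = 11525.1245 / 16.98
P = 678.74702591 kPa, rounded to 4 dp:

678.7470 kPa


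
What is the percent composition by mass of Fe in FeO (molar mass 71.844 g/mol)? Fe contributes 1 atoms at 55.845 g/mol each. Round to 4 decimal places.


pct = 100 * (n_elem * M_elem) / M_total
mass_contribution = 1 * 55.845 = 55.845 g/mol
pct = 100 * 55.845 / 71.844
pct = 77.73091699 %, rounded to 4 dp:

77.7309 %


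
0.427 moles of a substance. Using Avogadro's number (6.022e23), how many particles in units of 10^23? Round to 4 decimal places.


N = n * NA, then divide by 1e23 for the requested units.
N / 1e23 = n * 6.022
N / 1e23 = 0.427 * 6.022
N / 1e23 = 2.571394, rounded to 4 dp:

2.5714


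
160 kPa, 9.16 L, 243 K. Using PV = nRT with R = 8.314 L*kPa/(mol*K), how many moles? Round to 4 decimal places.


PV = nRT, solve for n = PV / (RT).
PV = 160 * 9.16 = 1465.6
RT = 8.314 * 243 = 2020.302
n = 1465.6 / 2020.302
n = 0.7254361 mol, rounded to 4 dp:

0.7254 mol


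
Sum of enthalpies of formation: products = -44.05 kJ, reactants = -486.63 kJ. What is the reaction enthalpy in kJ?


dH_rxn = sum(dH_f products) - sum(dH_f reactants)
dH_rxn = -44.05 - (-486.63)
dH_rxn = 442.58 kJ:

442.58 kJ


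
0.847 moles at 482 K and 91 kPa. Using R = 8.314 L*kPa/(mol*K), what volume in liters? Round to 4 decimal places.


PV = nRT, solve for V = nRT / P.
nRT = 0.847 * 8.314 * 482 = 3394.2238
V = 3394.2238 / 91
V = 37.29916264 L, rounded to 4 dp:

37.2992 L


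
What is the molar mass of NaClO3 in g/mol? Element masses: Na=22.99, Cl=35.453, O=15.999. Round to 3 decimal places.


M = sum(count * atomic_mass) over atoms.
M = 1*22.99 + 1*35.453 + 3*15.999
M = 22.99 + 35.453 + 47.997
M = 106.44 g/mol, rounded to 3 dp:

106.440 g/mol


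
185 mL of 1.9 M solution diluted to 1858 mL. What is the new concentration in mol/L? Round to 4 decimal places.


Dilution: M1*V1 = M2*V2, solve for M2.
M2 = M1*V1 / V2
M2 = 1.9 * 185 / 1858
M2 = 351.5 / 1858
M2 = 0.18918192 mol/L, rounded to 4 dp:

0.1892 mol/L


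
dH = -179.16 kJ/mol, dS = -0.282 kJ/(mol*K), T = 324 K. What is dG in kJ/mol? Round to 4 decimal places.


Gibbs: dG = dH - T*dS (consistent units, dS already in kJ/(mol*K)).
T*dS = 324 * -0.282 = -91.368
dG = -179.16 - (-91.368)
dG = -87.792 kJ/mol, rounded to 4 dp:

-87.7920 kJ/mol


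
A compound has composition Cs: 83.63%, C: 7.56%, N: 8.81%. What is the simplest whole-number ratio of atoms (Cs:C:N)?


Assume 100 g of compound, divide each mass% by atomic mass to get moles, then normalize by the smallest to get a raw atom ratio.
Moles per 100 g: Cs: 83.63/132.905 = 0.6292, C: 7.56/12.011 = 0.6294, N: 8.81/14.007 = 0.629
Raw ratio (divide by min = 0.629): Cs: 1.0, C: 1.001, N: 1.0
Multiply by 1 to clear fractions: Cs: 1.0 ~= 1, C: 1.001 ~= 1, N: 1.0 ~= 1
Reduce by GCD to get the simplest whole-number ratio:

1:1:1


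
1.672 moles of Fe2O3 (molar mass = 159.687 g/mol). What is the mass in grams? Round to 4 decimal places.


mass = n * M
mass = 1.672 * 159.687
mass = 266.996664 g, rounded to 4 dp:

266.9967 g


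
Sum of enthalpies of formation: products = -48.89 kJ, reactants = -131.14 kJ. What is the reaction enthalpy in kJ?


dH_rxn = sum(dH_f products) - sum(dH_f reactants)
dH_rxn = -48.89 - (-131.14)
dH_rxn = 82.25 kJ:

82.25 kJ


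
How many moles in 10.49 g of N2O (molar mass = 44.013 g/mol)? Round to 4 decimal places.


n = mass / M
n = 10.49 / 44.013
n = 0.23833867 mol, rounded to 4 dp:

0.2383 mol


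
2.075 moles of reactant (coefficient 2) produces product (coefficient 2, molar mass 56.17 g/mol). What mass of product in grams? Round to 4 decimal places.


Use the coefficient ratio to convert reactant moles to product moles, then multiply by the product's molar mass.
moles_P = moles_R * (coeff_P / coeff_R) = 2.075 * (2/2) = 2.075
mass_P = moles_P * M_P = 2.075 * 56.17
mass_P = 116.55275 g, rounded to 4 dp:

116.5528 g


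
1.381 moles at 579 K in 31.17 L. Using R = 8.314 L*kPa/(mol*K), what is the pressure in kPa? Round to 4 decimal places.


PV = nRT, solve for P = nRT / V.
nRT = 1.381 * 8.314 * 579 = 6647.8661
P = 6647.8661 / 31.17
P = 213.27770613 kPa, rounded to 4 dp:

213.2777 kPa


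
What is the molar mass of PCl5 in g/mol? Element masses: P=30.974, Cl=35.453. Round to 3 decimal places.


M = sum(count * atomic_mass) over atoms.
M = 1*30.974 + 5*35.453
M = 30.974 + 177.265
M = 208.239 g/mol, rounded to 3 dp:

208.239 g/mol


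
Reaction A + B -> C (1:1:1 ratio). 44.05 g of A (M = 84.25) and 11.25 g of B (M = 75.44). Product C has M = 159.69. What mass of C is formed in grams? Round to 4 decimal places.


Find moles of each reactant; the smaller value is the limiting reagent in a 1:1:1 reaction, so moles_C equals moles of the limiter.
n_A = mass_A / M_A = 44.05 / 84.25 = 0.522849 mol
n_B = mass_B / M_B = 11.25 / 75.44 = 0.149125 mol
Limiting reagent: B (smaller), n_limiting = 0.149125 mol
mass_C = n_limiting * M_C = 0.149125 * 159.69
mass_C = 23.81377125 g, rounded to 4 dp:

23.8138 g


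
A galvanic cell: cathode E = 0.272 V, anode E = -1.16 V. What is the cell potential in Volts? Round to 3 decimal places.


Standard cell potential: E_cell = E_cathode - E_anode.
E_cell = 0.272 - (-1.16)
E_cell = 1.432 V, rounded to 3 dp:

1.432 V


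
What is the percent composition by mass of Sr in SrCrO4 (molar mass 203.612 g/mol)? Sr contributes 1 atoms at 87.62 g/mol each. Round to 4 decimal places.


pct = 100 * (n_elem * M_elem) / M_total
mass_contribution = 1 * 87.62 = 87.62 g/mol
pct = 100 * 87.62 / 203.612
pct = 43.03282714 %, rounded to 4 dp:

43.0328 %


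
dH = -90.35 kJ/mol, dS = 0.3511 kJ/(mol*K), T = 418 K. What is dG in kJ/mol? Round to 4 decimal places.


Gibbs: dG = dH - T*dS (consistent units, dS already in kJ/(mol*K)).
T*dS = 418 * 0.3511 = 146.7598
dG = -90.35 - (146.7598)
dG = -237.1098 kJ/mol, rounded to 4 dp:

-237.1098 kJ/mol


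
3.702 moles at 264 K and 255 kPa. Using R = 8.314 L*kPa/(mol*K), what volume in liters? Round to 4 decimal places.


PV = nRT, solve for V = nRT / P.
nRT = 3.702 * 8.314 * 264 = 8125.505
V = 8125.505 / 255
V = 31.86472549 L, rounded to 4 dp:

31.8647 L


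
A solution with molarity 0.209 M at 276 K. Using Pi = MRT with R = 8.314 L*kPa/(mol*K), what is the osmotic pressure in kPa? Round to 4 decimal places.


Osmotic pressure (van't Hoff): Pi = M*R*T.
RT = 8.314 * 276 = 2294.664
Pi = 0.209 * 2294.664
Pi = 479.584776 kPa, rounded to 4 dp:

479.5848 kPa


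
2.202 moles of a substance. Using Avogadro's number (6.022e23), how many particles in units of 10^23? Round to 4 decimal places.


N = n * NA, then divide by 1e23 for the requested units.
N / 1e23 = n * 6.022
N / 1e23 = 2.202 * 6.022
N / 1e23 = 13.260444, rounded to 4 dp:

13.2604


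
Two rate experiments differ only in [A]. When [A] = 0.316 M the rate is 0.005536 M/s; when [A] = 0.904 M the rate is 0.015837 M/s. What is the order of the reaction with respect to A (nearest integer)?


Rate is proportional to [A]^n, so rate2/rate1 = ([A]2/[A]1)^n. Take logs to solve for n.
rate2/rate1 = 0.015837 / 0.005536 = 2.8607
[A]2/[A]1 = 0.904 / 0.316 = 2.8608
n = ln(2.8607) / ln(2.8608) = 1.0
Nearest integer order:

1


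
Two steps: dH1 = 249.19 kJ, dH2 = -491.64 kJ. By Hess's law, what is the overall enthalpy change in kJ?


Hess's law: enthalpy is a state function, so add the step enthalpies.
dH_total = dH1 + dH2 = 249.19 + (-491.64)
dH_total = -242.45 kJ:

-242.45 kJ


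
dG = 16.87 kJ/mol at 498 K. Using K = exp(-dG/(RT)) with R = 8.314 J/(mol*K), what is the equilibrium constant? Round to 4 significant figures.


dG is in kJ/mol; multiply by 1000 to match R in J/(mol*K).
RT = 8.314 * 498 = 4140.372 J/mol
exponent = -dG*1000 / (RT) = -(16.87*1000) / 4140.372 = -4.07451311
K = exp(-4.07451311)
K = 0.01700049, rounded to 4 significant figures:

0.01700


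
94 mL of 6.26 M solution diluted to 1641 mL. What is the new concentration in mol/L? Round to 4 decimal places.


Dilution: M1*V1 = M2*V2, solve for M2.
M2 = M1*V1 / V2
M2 = 6.26 * 94 / 1641
M2 = 588.44 / 1641
M2 = 0.35858623 mol/L, rounded to 4 dp:

0.3586 mol/L


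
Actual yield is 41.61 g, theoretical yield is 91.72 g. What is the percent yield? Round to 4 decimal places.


% yield = 100 * actual / theoretical
% yield = 100 * 41.61 / 91.72
% yield = 45.36633232 %, rounded to 4 dp:

45.3663 %


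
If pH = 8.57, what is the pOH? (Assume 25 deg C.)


At 25 deg C, pH + pOH = 14.
pOH = 14 - pH = 14 - 8.57
pOH = 5.43:

5.43


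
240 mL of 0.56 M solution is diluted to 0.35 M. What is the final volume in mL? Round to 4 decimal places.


Dilution: M1*V1 = M2*V2, solve for V2.
V2 = M1*V1 / M2
V2 = 0.56 * 240 / 0.35
V2 = 134.4 / 0.35
V2 = 384.0 mL, rounded to 4 dp:

384.0000 mL


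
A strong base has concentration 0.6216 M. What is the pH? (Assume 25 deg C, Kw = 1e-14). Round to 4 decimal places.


A strong base dissociates completely, so [OH-] equals the given concentration.
pOH = -log10([OH-]) = -log10(0.6216) = 0.206489
pH = 14 - pOH = 14 - 0.206489
pH = 13.793511, rounded to 4 dp:

13.7935


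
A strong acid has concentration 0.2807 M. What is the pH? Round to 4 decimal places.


A strong acid dissociates completely, so [H+] equals the given concentration.
pH = -log10([H+]) = -log10(0.2807)
pH = 0.55175759, rounded to 4 dp:

0.5518


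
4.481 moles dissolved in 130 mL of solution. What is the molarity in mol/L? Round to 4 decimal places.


Convert volume to liters: V_L = V_mL / 1000.
V_L = 130 / 1000 = 0.13 L
M = n / V_L = 4.481 / 0.13
M = 34.46923077 mol/L, rounded to 4 dp:

34.4692 mol/L


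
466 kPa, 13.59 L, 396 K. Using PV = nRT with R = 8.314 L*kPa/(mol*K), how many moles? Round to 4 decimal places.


PV = nRT, solve for n = PV / (RT).
PV = 466 * 13.59 = 6332.94
RT = 8.314 * 396 = 3292.344
n = 6332.94 / 3292.344
n = 1.92353533 mol, rounded to 4 dp:

1.9235 mol


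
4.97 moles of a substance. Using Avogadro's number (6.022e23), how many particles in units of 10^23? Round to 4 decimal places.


N = n * NA, then divide by 1e23 for the requested units.
N / 1e23 = n * 6.022
N / 1e23 = 4.97 * 6.022
N / 1e23 = 29.92934, rounded to 4 dp:

29.9293


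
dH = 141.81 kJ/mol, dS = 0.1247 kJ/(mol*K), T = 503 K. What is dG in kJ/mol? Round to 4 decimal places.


Gibbs: dG = dH - T*dS (consistent units, dS already in kJ/(mol*K)).
T*dS = 503 * 0.1247 = 62.7241
dG = 141.81 - (62.7241)
dG = 79.0859 kJ/mol, rounded to 4 dp:

79.0859 kJ/mol


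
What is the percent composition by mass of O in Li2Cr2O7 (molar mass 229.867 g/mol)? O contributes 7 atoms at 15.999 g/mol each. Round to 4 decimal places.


pct = 100 * (n_elem * M_elem) / M_total
mass_contribution = 7 * 15.999 = 111.993 g/mol
pct = 100 * 111.993 / 229.867
pct = 48.72078202 %, rounded to 4 dp:

48.7208 %


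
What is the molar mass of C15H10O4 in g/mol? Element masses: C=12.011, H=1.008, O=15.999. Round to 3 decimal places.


M = sum(count * atomic_mass) over atoms.
M = 15*12.011 + 10*1.008 + 4*15.999
M = 180.165 + 10.08 + 63.996
M = 254.241 g/mol, rounded to 3 dp:

254.241 g/mol


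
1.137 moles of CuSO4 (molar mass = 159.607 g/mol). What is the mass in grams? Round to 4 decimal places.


mass = n * M
mass = 1.137 * 159.607
mass = 181.473159 g, rounded to 4 dp:

181.4732 g


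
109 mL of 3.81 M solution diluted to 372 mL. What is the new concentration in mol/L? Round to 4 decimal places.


Dilution: M1*V1 = M2*V2, solve for M2.
M2 = M1*V1 / V2
M2 = 3.81 * 109 / 372
M2 = 415.29 / 372
M2 = 1.11637097 mol/L, rounded to 4 dp:

1.1164 mol/L


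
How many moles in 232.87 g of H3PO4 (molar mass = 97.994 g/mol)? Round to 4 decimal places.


n = mass / M
n = 232.87 / 97.994
n = 2.37636998 mol, rounded to 4 dp:

2.3764 mol


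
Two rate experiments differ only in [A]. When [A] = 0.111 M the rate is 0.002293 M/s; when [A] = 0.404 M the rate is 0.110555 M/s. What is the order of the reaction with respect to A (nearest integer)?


Rate is proportional to [A]^n, so rate2/rate1 = ([A]2/[A]1)^n. Take logs to solve for n.
rate2/rate1 = 0.110555 / 0.002293 = 48.2141
[A]2/[A]1 = 0.404 / 0.111 = 3.6396
n = ln(48.2141) / ln(3.6396) = 3.0
Nearest integer order:

3


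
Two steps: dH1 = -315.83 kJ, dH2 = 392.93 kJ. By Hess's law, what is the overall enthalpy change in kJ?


Hess's law: enthalpy is a state function, so add the step enthalpies.
dH_total = dH1 + dH2 = -315.83 + (392.93)
dH_total = 77.1 kJ:

77.10 kJ


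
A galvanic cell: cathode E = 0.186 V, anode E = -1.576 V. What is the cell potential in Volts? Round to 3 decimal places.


Standard cell potential: E_cell = E_cathode - E_anode.
E_cell = 0.186 - (-1.576)
E_cell = 1.762 V, rounded to 3 dp:

1.762 V


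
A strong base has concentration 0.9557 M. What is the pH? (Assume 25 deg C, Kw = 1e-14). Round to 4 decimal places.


A strong base dissociates completely, so [OH-] equals the given concentration.
pOH = -log10([OH-]) = -log10(0.9557) = 0.019678
pH = 14 - pOH = 14 - 0.019678
pH = 13.980322, rounded to 4 dp:

13.9803


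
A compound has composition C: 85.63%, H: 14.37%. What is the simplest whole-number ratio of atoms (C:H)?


Assume 100 g of compound, divide each mass% by atomic mass to get moles, then normalize by the smallest to get a raw atom ratio.
Moles per 100 g: C: 85.63/12.011 = 7.1293, H: 14.37/1.008 = 14.256
Raw ratio (divide by min = 7.1293): C: 1.0, H: 2.0
Multiply by 1 to clear fractions: C: 1.0 ~= 1, H: 2.0 ~= 2
Reduce by GCD to get the simplest whole-number ratio:

1:2


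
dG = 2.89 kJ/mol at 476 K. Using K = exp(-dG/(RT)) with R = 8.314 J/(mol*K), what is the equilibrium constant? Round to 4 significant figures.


dG is in kJ/mol; multiply by 1000 to match R in J/(mol*K).
RT = 8.314 * 476 = 3957.464 J/mol
exponent = -dG*1000 / (RT) = -(2.89*1000) / 3957.464 = -0.73026564
K = exp(-0.73026564)
K = 0.48178099, rounded to 4 significant figures:

0.4818


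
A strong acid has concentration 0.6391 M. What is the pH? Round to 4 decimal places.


A strong acid dissociates completely, so [H+] equals the given concentration.
pH = -log10([H+]) = -log10(0.6391)
pH = 0.19443118, rounded to 4 dp:

0.1944


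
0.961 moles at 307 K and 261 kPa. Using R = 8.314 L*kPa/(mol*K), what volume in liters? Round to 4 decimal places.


PV = nRT, solve for V = nRT / P.
nRT = 0.961 * 8.314 * 307 = 2452.8545
V = 2452.8545 / 261
V = 9.39790996 L, rounded to 4 dp:

9.3979 L
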